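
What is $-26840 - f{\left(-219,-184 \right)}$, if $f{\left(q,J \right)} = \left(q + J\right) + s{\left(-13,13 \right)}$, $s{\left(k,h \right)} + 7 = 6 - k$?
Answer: $-26449$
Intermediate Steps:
$s{\left(k,h \right)} = -1 - k$ ($s{\left(k,h \right)} = -7 - \left(-6 + k\right) = -1 - k$)
$f{\left(q,J \right)} = 12 + J + q$ ($f{\left(q,J \right)} = \left(q + J\right) - -12 = \left(J + q\right) + \left(-1 + 13\right) = \left(J + q\right) + 12 = 12 + J + q$)
$-26840 - f{\left(-219,-184 \right)} = -26840 - \left(12 - 184 - 219\right) = -26840 - -391 = -26840 + 391 = -26449$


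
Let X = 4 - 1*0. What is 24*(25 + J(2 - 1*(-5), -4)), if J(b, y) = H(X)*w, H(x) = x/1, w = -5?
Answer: 120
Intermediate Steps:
X = 4 (X = 4 + 0 = 4)
H(x) = x (H(x) = x*1 = x)
J(b, y) = -20 (J(b, y) = 4*(-5) = -20)
24*(25 + J(2 - 1*(-5), -4)) = 24*(25 - 20) = 24*5 = 120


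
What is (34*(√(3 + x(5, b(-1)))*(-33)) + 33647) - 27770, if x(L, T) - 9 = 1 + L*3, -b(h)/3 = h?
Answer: 5877 - 2244*√7 ≈ -60.066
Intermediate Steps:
b(h) = -3*h
x(L, T) = 10 + 3*L (x(L, T) = 9 + (1 + L*3) = 9 + (1 + 3*L) = 10 + 3*L)
(34*(√(3 + x(5, b(-1)))*(-33)) + 33647) - 27770 = (34*(√(3 + (10 + 3*5))*(-33)) + 33647) - 27770 = (34*(√(3 + (10 + 15))*(-33)) + 33647) - 27770 = (34*(√(3 + 25)*(-33)) + 33647) - 27770 = (34*(√28*(-33)) + 33647) - 27770 = (34*((2*√7)*(-33)) + 33647) - 27770 = (34*(-66*√7) + 33647) - 27770 = (-2244*√7 + 33647) - 27770 = (33647 - 2244*√7) - 27770 = 5877 - 2244*√7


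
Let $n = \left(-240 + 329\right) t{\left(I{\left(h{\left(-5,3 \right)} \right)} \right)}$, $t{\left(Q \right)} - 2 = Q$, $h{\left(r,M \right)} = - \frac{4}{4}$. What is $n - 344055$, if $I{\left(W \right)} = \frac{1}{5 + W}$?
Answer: $- \frac{1375419}{4} \approx -3.4386 \cdot 10^{5}$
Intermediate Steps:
$h{\left(r,M \right)} = -1$ ($h{\left(r,M \right)} = \left(-4\right) \frac{1}{4} = -1$)
$t{\left(Q \right)} = 2 + Q$
$n = \frac{801}{4}$ ($n = \left(-240 + 329\right) \left(2 + \frac{1}{5 - 1}\right) = 89 \left(2 + \frac{1}{4}\right) = 89 \cdot \frac{9}{4} = \frac{801}{4} \approx 200.25$)
$n - 344055 = \frac{801}{4} - 344055 = - \frac{1375419}{4}$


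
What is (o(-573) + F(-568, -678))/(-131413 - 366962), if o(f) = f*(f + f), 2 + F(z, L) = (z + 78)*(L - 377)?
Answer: -391202/166125 ≈ -2.3549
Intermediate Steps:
F(z, L) = -2 + (-377 + L)*(78 + z) (F(z, L) = -2 + (z + 78)*(L - 377) = -2 + (78 + z)*(-377 + L) = -2 + (-377 + L)*(78 + z))
o(f) = 2*f**2 (o(f) = f*(2*f) = 2*f**2)
(o(-573) + F(-568, -678))/(-131413 - 366962) = (2*(-573)**2 + (-29408 - 377*(-568) + 78*(-678) - 678*(-568)))/(-131413 - 366962) = (2*328329 + (-29408 + 214136 - 52884 + 385104))/(-498375) = (656658 + 516948)*(-1/498375) = 1173606*(-1/498375) = -391202/166125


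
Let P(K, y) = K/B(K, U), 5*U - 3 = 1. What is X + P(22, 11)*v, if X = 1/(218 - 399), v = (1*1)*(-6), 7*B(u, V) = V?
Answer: -209056/181 ≈ -1155.0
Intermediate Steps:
U = ⅘ (U = ⅗ + (⅕)*1 = ⅗ + ⅕ = ⅘ ≈ 0.80000)
B(u, V) = V/7
v = -6 (v = 1*(-6) = -6)
X = -1/181 (X = 1/(-181) = -1/181 ≈ -0.0055249)
P(K, y) = 35*K/4 (P(K, y) = K/(((⅐)*(⅘))) = K/(4/35) = K*(35/4) = 35*K/4)
X + P(22, 11)*v = -1/181 + ((35/4)*22)*(-6) = -1/181 + (385/2)*(-6) = -1/181 - 1155 = -209056/181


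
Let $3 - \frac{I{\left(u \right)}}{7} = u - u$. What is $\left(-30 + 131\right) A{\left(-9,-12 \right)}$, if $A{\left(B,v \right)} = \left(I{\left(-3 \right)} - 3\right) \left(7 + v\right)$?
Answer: $-9090$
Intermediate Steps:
$I{\left(u \right)} = 21$ ($I{\left(u \right)} = 21 - 7 \left(u - u\right) = 21 - 0 = 21 + 0 = 21$)
$A{\left(B,v \right)} = 126 + 18 v$ ($A{\left(B,v \right)} = \left(21 - 3\right) \left(7 + v\right) = 18 \left(7 + v\right) = 126 + 18 v$)
$\left(-30 + 131\right) A{\left(-9,-12 \right)} = \left(-30 + 131\right) \left(126 + 18 \left(-12\right)\right) = 101 \left(126 - 216\right) = 101 \left(-90\right) = -9090$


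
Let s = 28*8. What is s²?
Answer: 50176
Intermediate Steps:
s = 224
s² = 224² = 50176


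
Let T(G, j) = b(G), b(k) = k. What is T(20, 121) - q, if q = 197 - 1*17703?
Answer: 17526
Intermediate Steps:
T(G, j) = G
q = -17506 (q = 197 - 17703 = -17506)
T(20, 121) - q = 20 - 1*(-17506) = 20 + 17506 = 17526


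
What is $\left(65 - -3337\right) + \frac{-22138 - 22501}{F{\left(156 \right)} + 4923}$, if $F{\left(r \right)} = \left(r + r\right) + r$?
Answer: $\frac{18295543}{5391} \approx 3393.7$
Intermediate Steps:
$F{\left(r \right)} = 3 r$ ($F{\left(r \right)} = 2 r + r = 3 r$)
$\left(65 - -3337\right) + \frac{-22138 - 22501}{F{\left(156 \right)} + 4923} = \left(65 - -3337\right) + \frac{-22138 - 22501}{3 \cdot 156 + 4923} = \left(65 + 3337\right) - \frac{44639}{468 + 4923} = 3402 - \frac{44639}{5391} = \frac{18295543}{5391}$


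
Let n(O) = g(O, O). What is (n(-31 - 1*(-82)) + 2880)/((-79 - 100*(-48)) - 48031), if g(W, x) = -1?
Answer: -2879/43310 ≈ -0.066474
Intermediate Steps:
n(O) = -1
(n(-31 - 1*(-82)) + 2880)/((-79 - 100*(-48)) - 48031) = (-1 + 2880)/((-79 - 100*(-48)) - 48031) = 2879/((-79 + 4800) - 48031) = 2879/(4721 - 48031) = 2879/(-43310) = 2879*(-1/43310) = -2879/43310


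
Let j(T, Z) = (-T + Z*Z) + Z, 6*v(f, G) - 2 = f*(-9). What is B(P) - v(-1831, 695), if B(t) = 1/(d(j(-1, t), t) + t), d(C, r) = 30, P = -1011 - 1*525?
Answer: -2068366/753 ≈ -2746.8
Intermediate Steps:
v(f, G) = ⅓ - 3*f/2 (v(f, G) = ⅓ + (f*(-9))/6 = ⅓ + (-9*f)/6 = ⅓ - 3*f/2)
P = -1536 (P = -1011 - 525 = -1536)
j(T, Z) = Z + Z² - T (j(T, Z) = (-T + Z²) + Z = (Z² - T) + Z = Z + Z² - T)
B(t) = 1/(30 + t)
B(P) - v(-1831, 695) = 1/(30 - 1536) - (⅓ - 3/2*(-1831)) = 1/(-1506) - (⅓ + 5493/2) = -1/1506 - 1*16481/6 = -1/1506 - 16481/6 = -2068366/753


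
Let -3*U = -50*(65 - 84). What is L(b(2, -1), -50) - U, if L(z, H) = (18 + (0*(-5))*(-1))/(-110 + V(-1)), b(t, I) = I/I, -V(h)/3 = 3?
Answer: 112996/357 ≈ 316.52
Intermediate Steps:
V(h) = -9 (V(h) = -3*3 = -9)
b(t, I) = 1
L(z, H) = -18/119 (L(z, H) = (18 + (0*(-5))*(-1))/(-110 - 9) = (18 + 0*(-1))/(-119) = (18 + 0)*(-1/119) = 18*(-1/119) = -18/119)
U = -950/3 (U = -(-50)*(65 - 84)/3 = -(-50)*(-19)/3 = -⅓*950 = -950/3 ≈ -316.67)
L(b(2, -1), -50) - U = -18/119 - 1*(-950/3) = -18/119 + 950/3 = 112996/357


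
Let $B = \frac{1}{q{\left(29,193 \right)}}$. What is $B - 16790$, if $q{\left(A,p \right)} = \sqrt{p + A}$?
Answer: $-16790 + \frac{\sqrt{222}}{222} \approx -16790.0$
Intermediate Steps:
$q{\left(A,p \right)} = \sqrt{A + p}$
$B = \frac{\sqrt{222}}{222}$ ($B = \frac{1}{\sqrt{29 + 193}} = \frac{1}{\sqrt{222}} = \frac{\sqrt{222}}{222} \approx 0.067116$)
$B - 16790 = \frac{\sqrt{222}}{222} - 16790 = -16790 + \frac{\sqrt{222}}{222}$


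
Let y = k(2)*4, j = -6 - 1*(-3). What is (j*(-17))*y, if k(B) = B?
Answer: 408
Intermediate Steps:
j = -3 (j = -6 + 3 = -3)
y = 8 (y = 2*4 = 8)
(j*(-17))*y = -3*(-17)*8 = 51*8 = 408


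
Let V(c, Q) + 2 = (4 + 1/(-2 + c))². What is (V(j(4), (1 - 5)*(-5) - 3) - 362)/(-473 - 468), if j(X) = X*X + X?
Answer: 112607/304884 ≈ 0.36934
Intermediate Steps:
j(X) = X + X² (j(X) = X² + X = X + X²)
V(c, Q) = -2 + (4 + 1/(-2 + c))²
(V(j(4), (1 - 5)*(-5) - 3) - 362)/(-473 - 468) = ((-2 + (-7 + 4*(4*(1 + 4)))²/(-2 + 4*(1 + 4))²) - 362)/(-473 - 468) = ((-2 + (-7 + 4*(4*5))²/(-2 + 4*5)²) - 362)/(-941) = ((-2 + (-7 + 4*20)²/(-2 + 20)²) - 362)*(-1/941) = ((-2 + (-7 + 80)²/18²) - 362)*(-1/941) = ((-2 + 73²*(1/324)) - 362)*(-1/941) = ((-2 + 5329*(1/324)) - 362)*(-1/941) = ((-2 + 5329/324) - 362)*(-1/941) = (4681/324 - 362)*(-1/941) = -112607/324*(-1/941) = 112607/304884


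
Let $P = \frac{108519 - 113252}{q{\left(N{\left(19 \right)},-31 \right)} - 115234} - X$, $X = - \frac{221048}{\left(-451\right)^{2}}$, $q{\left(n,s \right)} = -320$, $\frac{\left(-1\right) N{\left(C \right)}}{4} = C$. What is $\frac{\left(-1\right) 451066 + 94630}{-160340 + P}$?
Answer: $\frac{8377600155255144}{3768572650674835} \approx 2.223$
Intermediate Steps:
$N{\left(C \right)} = - 4 C$
$X = - \frac{221048}{203401} \approx -1.0868$
$P = \frac{26505677525}{23503799154}$ ($P = \frac{108519 - 113252}{-320 - 115234} - - \frac{221048}{203401} = - \frac{4733}{-115554} + \frac{221048}{203401} = \left(-4733\right) \left(- \frac{1}{115554}\right) + \frac{221048}{203401} = \frac{4733}{115554} + \frac{221048}{203401} = \frac{26505677525}{23503799154} \approx 1.1277$)
$\frac{\left(-1\right) 451066 + 94630}{-160340 + P} = \frac{\left(-1\right) 451066 + 94630}{-160340 + \frac{26505677525}{23503799154}} = \frac{-451066 + 94630}{- \frac{3768572650674835}{23503799154}} = \left(-356436\right) \left(- \frac{23503799154}{3768572650674835}\right) = \frac{8377600155255144}{3768572650674835}$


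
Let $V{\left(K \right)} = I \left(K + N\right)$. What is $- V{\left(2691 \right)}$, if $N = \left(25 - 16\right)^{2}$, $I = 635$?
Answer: $-1760220$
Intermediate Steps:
$N = 81$ ($N = 9^{2} = 81$)
$V{\left(K \right)} = 51435 + 635 K$ ($V{\left(K \right)} = 635 \left(K + 81\right) = 635 \left(81 + K\right) = 51435 + 635 K$)
$- V{\left(2691 \right)} = - (51435 + 635 \cdot 2691) = - (51435 + 1708785) = \left(-1\right) 1760220 = -1760220$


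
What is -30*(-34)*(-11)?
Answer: -11220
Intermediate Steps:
-30*(-34)*(-11) = 1020*(-11) = -11220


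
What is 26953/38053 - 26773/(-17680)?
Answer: 1495322009/672777040 ≈ 2.2226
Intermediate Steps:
26953/38053 - 26773/(-17680) = 26953*(1/38053) - 26773*(-1/17680) = 26953/38053 + 26773/17680 = 1495322009/672777040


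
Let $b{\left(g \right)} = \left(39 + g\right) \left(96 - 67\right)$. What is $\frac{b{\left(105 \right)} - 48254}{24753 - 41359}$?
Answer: $\frac{22039}{8303} \approx 2.6543$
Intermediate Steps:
$b{\left(g \right)} = 1131 + 29 g$ ($b{\left(g \right)} = \left(39 + g\right) 29 = 1131 + 29 g$)
$\frac{b{\left(105 \right)} - 48254}{24753 - 41359} = \frac{\left(1131 + 29 \cdot 105\right) - 48254}{24753 - 41359} = \frac{\left(1131 + 3045\right) - 48254}{-16606} = \left(4176 - 48254\right) \left(- \frac{1}{16606}\right) = \left(-44078\right) \left(- \frac{1}{16606}\right) = \frac{22039}{8303}$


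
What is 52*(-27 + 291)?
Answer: 13728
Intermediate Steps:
52*(-27 + 291) = 52*264 = 13728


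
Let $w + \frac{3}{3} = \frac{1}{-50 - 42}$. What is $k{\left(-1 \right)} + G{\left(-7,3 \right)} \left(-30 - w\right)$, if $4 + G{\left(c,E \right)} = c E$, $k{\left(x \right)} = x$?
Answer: $\frac{66583}{92} \approx 723.73$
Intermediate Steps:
$w = - \frac{93}{92}$ ($w = -1 + \frac{1}{-50 - 42} = -1 + \frac{1}{-92} = -1 - \frac{1}{92} = - \frac{93}{92} \approx -1.0109$)
$G{\left(c,E \right)} = -4 + E c$ ($G{\left(c,E \right)} = -4 + c E = -4 + E c$)
$k{\left(-1 \right)} + G{\left(-7,3 \right)} \left(-30 - w\right) = -1 + \left(-4 + 3 \left(-7\right)\right) \left(-30 - - \frac{93}{92}\right) = -1 + \left(-4 - 21\right) \left(-30 + \frac{93}{92}\right) = -1 - - \frac{66675}{92} = -1 + \frac{66675}{92} = \frac{66583}{92}$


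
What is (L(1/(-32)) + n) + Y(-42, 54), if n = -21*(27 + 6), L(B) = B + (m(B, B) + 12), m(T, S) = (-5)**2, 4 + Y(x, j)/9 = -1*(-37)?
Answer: -11489/32 ≈ -359.03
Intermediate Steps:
Y(x, j) = 297 (Y(x, j) = -36 + 9*(-1*(-37)) = -36 + 9*37 = -36 + 333 = 297)
m(T, S) = 25
L(B) = 37 + B (L(B) = B + (25 + 12) = B + 37 = 37 + B)
n = -693 (n = -21*33 = -693)
(L(1/(-32)) + n) + Y(-42, 54) = ((37 + 1/(-32)) - 693) + 297 = ((37 - 1/32) - 693) + 297 = (1183/32 - 693) + 297 = -20993/32 + 297 = -11489/32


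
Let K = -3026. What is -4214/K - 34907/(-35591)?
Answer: 127804528/53849183 ≈ 2.3734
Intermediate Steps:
-4214/K - 34907/(-35591) = -4214/(-3026) - 34907/(-35591) = -4214*(-1/3026) - 34907*(-1/35591) = 2107/1513 + 34907/35591 = 127804528/53849183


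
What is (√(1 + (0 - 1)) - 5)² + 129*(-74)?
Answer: -9521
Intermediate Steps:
(√(1 + (0 - 1)) - 5)² + 129*(-74) = (√(1 - 1) - 5)² - 9546 = (√0 - 5)² - 9546 = (0 - 5)² - 9546 = (-5)² - 9546 = 25 - 9546 = -9521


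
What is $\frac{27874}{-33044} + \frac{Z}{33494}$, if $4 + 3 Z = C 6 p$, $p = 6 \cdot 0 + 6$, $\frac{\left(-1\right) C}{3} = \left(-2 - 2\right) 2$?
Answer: $- \frac{63009487}{75461982} \approx -0.83498$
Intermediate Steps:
$C = 24$ ($C = - 3 \left(-2 - 2\right) 2 = - 3 \left(\left(-4\right) 2\right) = \left(-3\right) \left(-8\right) = 24$)
$p = 6$ ($p = 0 + 6 = 6$)
$Z = \frac{860}{3}$ ($Z = - \frac{4}{3} + \frac{24 \cdot 6 \cdot 6}{3} = - \frac{4}{3} + \frac{144 \cdot 6}{3} = - \frac{4}{3} + \frac{1}{3} \cdot 864 = - \frac{4}{3} + 288 = \frac{860}{3} \approx 286.67$)
$\frac{27874}{-33044} + \frac{Z}{33494} = \frac{27874}{-33044} + \frac{860}{3 \cdot 33494} = 27874 \left(- \frac{1}{33044}\right) + \frac{860}{3} \cdot \frac{1}{33494} = - \frac{1267}{1502} + \frac{430}{50241} = - \frac{63009487}{75461982}$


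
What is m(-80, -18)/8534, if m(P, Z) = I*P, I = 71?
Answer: -2840/4267 ≈ -0.66557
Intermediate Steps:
m(P, Z) = 71*P
m(-80, -18)/8534 = (71*(-80))/8534 = -5680*1/8534 = -2840/4267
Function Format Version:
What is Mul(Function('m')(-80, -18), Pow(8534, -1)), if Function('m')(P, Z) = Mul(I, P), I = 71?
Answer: Rational(-2840, 4267) ≈ -0.66557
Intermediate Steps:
Function('m')(P, Z) = Mul(71, P)
Mul(Function('m')(-80, -18), Pow(8534, -1)) = Mul(Mul(71, -80), Pow(8534, -1)) = Mul(-5680, Rational(1, 8534)) = Rational(-2840, 4267)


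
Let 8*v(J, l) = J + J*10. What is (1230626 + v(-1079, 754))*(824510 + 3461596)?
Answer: 21072938033367/4 ≈ 5.2682e+12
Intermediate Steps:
v(J, l) = 11*J/8 (v(J, l) = (J + J*10)/8 = (J + 10*J)/8 = (11*J)/8 = 11*J/8)
(1230626 + v(-1079, 754))*(824510 + 3461596) = (1230626 + (11/8)*(-1079))*(824510 + 3461596) = (1230626 - 11869/8)*4286106 = (9833139/8)*4286106 = 21072938033367/4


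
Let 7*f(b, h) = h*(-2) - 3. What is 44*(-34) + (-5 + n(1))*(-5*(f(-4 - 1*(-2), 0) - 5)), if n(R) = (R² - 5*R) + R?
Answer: -11992/7 ≈ -1713.1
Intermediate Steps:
n(R) = R² - 4*R
f(b, h) = -3/7 - 2*h/7 (f(b, h) = (h*(-2) - 3)/7 = (-2*h - 3)/7 = (-3 - 2*h)/7 = -3/7 - 2*h/7)
44*(-34) + (-5 + n(1))*(-5*(f(-4 - 1*(-2), 0) - 5)) = 44*(-34) + (-5 + 1*(-4 + 1))*(-5*((-3/7 - 2/7*0) - 5)) = -1496 + (-5 + 1*(-3))*(-5*((-3/7 + 0) - 5)) = -1496 + (-5 - 3)*(-5*(-3/7 - 5)) = -1496 - (-40)*(-38)/7 = -1496 - 8*190/7 = -1496 - 1520/7 = -11992/7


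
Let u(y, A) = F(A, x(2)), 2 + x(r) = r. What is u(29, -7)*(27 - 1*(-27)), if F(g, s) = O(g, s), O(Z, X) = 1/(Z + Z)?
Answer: -27/7 ≈ -3.8571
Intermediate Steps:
x(r) = -2 + r
O(Z, X) = 1/(2*Z)
F(g, s) = 1/(2*g)
u(y, A) = 1/(2*A)
u(29, -7)*(27 - 1*(-27)) = ((½)/(-7))*(27 - 1*(-27)) = ((½)*(-⅐))*(27 + 27) = -1/14*54 = -27/7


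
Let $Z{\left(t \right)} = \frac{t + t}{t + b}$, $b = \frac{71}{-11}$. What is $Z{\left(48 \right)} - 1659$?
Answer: $- \frac{757107}{457} \approx -1656.7$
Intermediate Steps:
$b = - \frac{71}{11}$ ($b = 71 \left(- \frac{1}{11}\right) = - \frac{71}{11} \approx -6.4545$)
$Z{\left(t \right)} = \frac{2 t}{- \frac{71}{11} + t}$ ($Z{\left(t \right)} = \frac{t + t}{t - \frac{71}{11}} = \frac{2 t}{- \frac{71}{11} + t}$)
$Z{\left(48 \right)} - 1659 = 22 \cdot 48 \frac{1}{-71 + 11 \cdot 48} - 1659 = 22 \cdot 48 \frac{1}{-71 + 528} - 1659 = 22 \cdot 48 \cdot \frac{1}{457} - 1659 = \frac{1056}{457} - 1659 = - \frac{757107}{457}$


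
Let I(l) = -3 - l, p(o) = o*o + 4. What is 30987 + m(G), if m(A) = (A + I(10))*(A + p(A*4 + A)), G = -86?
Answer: -18265995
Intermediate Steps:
p(o) = 4 + o² (p(o) = o² + 4 = 4 + o²)
m(A) = (-13 + A)*(4 + A + 25*A²) (m(A) = (A + (-3 - 1*10))*(A + (4 + (A*4 + A)²)) = (A + (-3 - 10))*(A + (4 + (4*A + A)²)) = (A - 13)*(A + (4 + (5*A)²)) = (-13 + A)*(A + (4 + 25*A²)) = (-13 + A)*(4 + A + 25*A²))
30987 + m(G) = 30987 + (-52 - 324*(-86)² - 9*(-86) + 25*(-86)³) = 30987 + (-52 - 324*7396 + 774 + 25*(-636056)) = 30987 + (-52 - 2396304 + 774 - 15901400) = 30987 - 18296982 = -18265995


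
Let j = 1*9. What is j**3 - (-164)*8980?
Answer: 1473449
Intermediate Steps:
j = 9
j**3 - (-164)*8980 = 9**3 - (-164)*8980 = 729 - 1*(-1472720) = 729 + 1472720 = 1473449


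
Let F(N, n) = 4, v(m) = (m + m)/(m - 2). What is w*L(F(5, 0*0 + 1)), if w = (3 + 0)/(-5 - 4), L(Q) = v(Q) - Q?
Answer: 0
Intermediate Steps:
v(m) = 2*m/(-2 + m) (v(m) = (2*m)/(-2 + m) = 2*m/(-2 + m))
L(Q) = -Q + 2*Q/(-2 + Q) (L(Q) = 2*Q/(-2 + Q) - Q = -Q + 2*Q/(-2 + Q))
w = -⅓ (w = 3/(-9) = 3*(-⅑) = -⅓ ≈ -0.33333)
w*L(F(5, 0*0 + 1)) = -4*(4 - 1*4)/(3*(-2 + 4)) = -4*(4 - 4)/(3*2) = -4*0/(3*2) = -⅓*0 = 0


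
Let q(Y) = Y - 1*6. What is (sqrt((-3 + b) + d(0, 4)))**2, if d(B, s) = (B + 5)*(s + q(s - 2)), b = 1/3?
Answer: -8/3 ≈ -2.6667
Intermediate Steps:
q(Y) = -6 + Y (q(Y) = Y - 6 = -6 + Y)
b = 1/3 ≈ 0.33333
d(B, s) = (-8 + 2*s)*(5 + B) (d(B, s) = (B + 5)*(s + (-6 + (s - 2))) = (5 + B)*(s + (-6 + (-2 + s))) = (5 + B)*(s + (-8 + s)) = (5 + B)*(-8 + 2*s) = (-8 + 2*s)*(5 + B))
(sqrt((-3 + b) + d(0, 4)))**2 = (sqrt((-3 + 1/3) + (-40 + 10*4 + 0*4 + 0*(-8 + 4))))**2 = (sqrt(-8/3 + (-40 + 40 + 0 + 0*(-4))))**2 = (sqrt(-8/3 + (-40 + 40 + 0 + 0)))**2 = (sqrt(-8/3 + 0))**2 = (sqrt(-8/3))**2 = (2*I*sqrt(6)/3)**2 = -8/3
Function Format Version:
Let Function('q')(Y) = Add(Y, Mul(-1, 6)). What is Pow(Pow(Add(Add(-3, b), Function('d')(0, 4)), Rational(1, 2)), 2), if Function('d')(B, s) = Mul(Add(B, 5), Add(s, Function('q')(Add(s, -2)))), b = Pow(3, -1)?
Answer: Rational(-8, 3) ≈ -2.6667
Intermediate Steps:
Function('q')(Y) = Add(-6, Y) (Function('q')(Y) = Add(Y, -6) = Add(-6, Y))
b = Rational(1, 3) ≈ 0.33333
Function('d')(B, s) = Mul(Add(-8, Mul(2, s)), Add(5, B)) (Function('d')(B, s) = Mul(Add(B, 5), Add(s, Add(-6, Add(s, -2)))) = Mul(Add(5, B), Add(s, Add(-6, Add(-2, s)))) = Mul(Add(5, B), Add(s, Add(-8, s))) = Mul(Add(5, B), Add(-8, Mul(2, s))) = Mul(Add(-8, Mul(2, s)), Add(5, B)))
Pow(Pow(Add(Add(-3, b), Function('d')(0, 4)), Rational(1, 2)), 2) = Pow(Pow(Add(Add(-3, Rational(1, 3)), Add(-40, Mul(10, 4), Mul(0, 4), Mul(0, Add(-8, 4)))), Rational(1, 2)), 2) = Pow(Pow(Add(Rational(-8, 3), Add(-40, 40, 0, Mul(0, -4))), Rational(1, 2)), 2) = Pow(Pow(Add(Rational(-8, 3), Add(-40, 40, 0, 0)), Rational(1, 2)), 2) = Pow(Pow(Add(Rational(-8, 3), 0), Rational(1, 2)), 2) = Pow(Pow(Rational(-8, 3), Rational(1, 2)), 2) = Pow(Mul(Rational(2, 3), I, Pow(6, Rational(1, 2))), 2) = Rational(-8, 3)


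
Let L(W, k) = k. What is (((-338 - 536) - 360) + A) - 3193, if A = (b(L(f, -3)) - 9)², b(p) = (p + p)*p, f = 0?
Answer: -4346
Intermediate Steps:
b(p) = 2*p² (b(p) = (2*p)*p = 2*p²)
A = 81 (A = (2*(-3)² - 9)² = (2*9 - 9)² = (18 - 9)² = 9² = 81)
(((-338 - 536) - 360) + A) - 3193 = (((-338 - 536) - 360) + 81) - 3193 = ((-874 - 360) + 81) - 3193 = (-1234 + 81) - 3193 = -1153 - 3193 = -4346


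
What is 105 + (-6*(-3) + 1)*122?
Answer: 2423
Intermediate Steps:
105 + (-6*(-3) + 1)*122 = 105 + (18 + 1)*122 = 105 + 19*122 = 105 + 2318 = 2423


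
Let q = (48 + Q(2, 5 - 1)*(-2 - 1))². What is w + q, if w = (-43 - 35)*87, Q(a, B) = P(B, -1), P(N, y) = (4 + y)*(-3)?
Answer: -1161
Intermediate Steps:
P(N, y) = -12 - 3*y
Q(a, B) = -9 (Q(a, B) = -12 - 3*(-1) = -12 + 3 = -9)
q = 5625 (q = (48 - 9*(-2 - 1))² = (48 - 9*(-3))² = (48 + 27)² = 75² = 5625)
w = -6786 (w = -78*87 = -6786)
w + q = -6786 + 5625 = -1161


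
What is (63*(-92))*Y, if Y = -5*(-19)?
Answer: -550620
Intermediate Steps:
Y = 95
(63*(-92))*Y = (63*(-92))*95 = -5796*95 = -550620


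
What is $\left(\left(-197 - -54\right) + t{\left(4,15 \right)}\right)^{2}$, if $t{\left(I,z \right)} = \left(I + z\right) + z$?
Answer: $11881$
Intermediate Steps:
$t{\left(I,z \right)} = I + 2 z$
$\left(\left(-197 - -54\right) + t{\left(4,15 \right)}\right)^{2} = \left(\left(-197 - -54\right) + \left(4 + 2 \cdot 15\right)\right)^{2} = \left(\left(-197 + 54\right) + \left(4 + 30\right)\right)^{2} = \left(-143 + 34\right)^{2} = \left(-109\right)^{2} = 11881$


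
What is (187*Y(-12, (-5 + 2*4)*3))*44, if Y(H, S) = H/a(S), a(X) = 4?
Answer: -24684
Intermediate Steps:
Y(H, S) = H/4
(187*Y(-12, (-5 + 2*4)*3))*44 = (187*((1/4)*(-12)))*44 = (187*(-3))*44 = -561*44 = -24684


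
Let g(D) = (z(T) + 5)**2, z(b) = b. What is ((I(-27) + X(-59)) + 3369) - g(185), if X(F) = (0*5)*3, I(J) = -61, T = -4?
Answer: 3307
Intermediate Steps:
X(F) = 0 (X(F) = 0*3 = 0)
g(D) = 1 (g(D) = (-4 + 5)**2 = 1**2 = 1)
((I(-27) + X(-59)) + 3369) - g(185) = ((-61 + 0) + 3369) - 1*1 = (-61 + 3369) - 1 = 3308 - 1 = 3307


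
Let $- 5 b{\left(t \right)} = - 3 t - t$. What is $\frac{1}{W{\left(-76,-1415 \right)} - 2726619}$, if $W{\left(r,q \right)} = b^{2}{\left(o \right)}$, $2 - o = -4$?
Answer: $- \frac{25}{68164899} \approx -3.6676 \cdot 10^{-7}$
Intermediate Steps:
$o = 6$ ($o = 2 - -4 = 2 + 4 = 6$)
$b{\left(t \right)} = \frac{4 t}{5}$ ($b{\left(t \right)} = - \frac{- 3 t - t}{5} = - \frac{\left(-4\right) t}{5} = \frac{4 t}{5}$)
$W{\left(r,q \right)} = \frac{576}{25}$ ($W{\left(r,q \right)} = \left(\frac{4}{5} \cdot 6\right)^{2} = \left(\frac{24}{5}\right)^{2} = \frac{576}{25}$)
$\frac{1}{W{\left(-76,-1415 \right)} - 2726619} = \frac{1}{\frac{576}{25} - 2726619} = \frac{1}{- \frac{68164899}{25}} = - \frac{25}{68164899}$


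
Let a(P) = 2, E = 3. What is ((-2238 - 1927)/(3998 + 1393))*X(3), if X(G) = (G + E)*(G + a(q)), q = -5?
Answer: -41650/1797 ≈ -23.178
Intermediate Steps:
X(G) = (2 + G)*(3 + G) (X(G) = (G + 3)*(G + 2) = (3 + G)*(2 + G) = (2 + G)*(3 + G))
((-2238 - 1927)/(3998 + 1393))*X(3) = ((-2238 - 1927)/(3998 + 1393))*(6 + 3² + 5*3) = (-4165/5391)*(6 + 9 + 15) = -4165*1/5391*30 = -4165/5391*30 = -41650/1797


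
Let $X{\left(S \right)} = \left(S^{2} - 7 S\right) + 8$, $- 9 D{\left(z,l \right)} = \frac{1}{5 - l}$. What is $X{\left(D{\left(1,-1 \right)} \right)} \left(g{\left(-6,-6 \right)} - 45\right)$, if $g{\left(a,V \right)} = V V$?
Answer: $- \frac{23707}{324} \approx -73.17$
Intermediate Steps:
$D{\left(z,l \right)} = - \frac{1}{9 \left(5 - l\right)}$
$X{\left(S \right)} = 8 + S^{2} - 7 S$
$g{\left(a,V \right)} = V^{2}$
$X{\left(D{\left(1,-1 \right)} \right)} \left(g{\left(-6,-6 \right)} - 45\right) = \left(8 + \left(\frac{1}{9 \left(-5 - 1\right)}\right)^{2} - 7 \frac{1}{9 \left(-5 - 1\right)}\right) \left(\left(-6\right)^{2} - 45\right) = \left(8 + \left(\frac{1}{9 \left(-6\right)}\right)^{2} - 7 \frac{1}{9 \left(-6\right)}\right) \left(36 - 45\right) = \left(8 + \left(\frac{1}{9} \left(- \frac{1}{6}\right)\right)^{2} - 7 \cdot \frac{1}{9} \left(- \frac{1}{6}\right)\right) \left(-9\right) = \left(8 + \left(- \frac{1}{54}\right)^{2} - - \frac{7}{54}\right) \left(-9\right) = \left(8 + \frac{1}{2916} + \frac{7}{54}\right) \left(-9\right) = \frac{23707}{2916} \left(-9\right) = - \frac{23707}{324}$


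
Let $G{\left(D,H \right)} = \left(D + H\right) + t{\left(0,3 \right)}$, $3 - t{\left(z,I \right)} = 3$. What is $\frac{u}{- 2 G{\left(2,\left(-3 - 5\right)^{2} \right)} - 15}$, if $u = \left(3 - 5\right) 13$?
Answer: $\frac{26}{147} \approx 0.17687$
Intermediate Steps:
$t{\left(z,I \right)} = 0$ ($t{\left(z,I \right)} = 3 - 3 = 0$)
$G{\left(D,H \right)} = D + H$ ($G{\left(D,H \right)} = \left(D + H\right) + 0 = D + H$)
$u = -26$ ($u = \left(-2\right) 13 = -26$)
$\frac{u}{- 2 G{\left(2,\left(-3 - 5\right)^{2} \right)} - 15} = - \frac{26}{- 2 \left(2 + \left(-3 - 5\right)^{2}\right) - 15} = - \frac{26}{- 2 \left(2 + \left(-8\right)^{2}\right) - 15} = - \frac{26}{- 2 \left(2 + 64\right) - 15} = - \frac{26}{\left(-2\right) 66 - 15} = - \frac{26}{-132 - 15} = - \frac{26}{-147} = \left(-26\right) \left(- \frac{1}{147}\right) = \frac{26}{147}$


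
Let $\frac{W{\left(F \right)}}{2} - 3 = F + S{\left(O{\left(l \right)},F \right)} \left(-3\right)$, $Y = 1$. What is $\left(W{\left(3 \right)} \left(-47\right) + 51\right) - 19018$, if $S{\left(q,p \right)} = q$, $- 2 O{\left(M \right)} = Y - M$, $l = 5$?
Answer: $-18967$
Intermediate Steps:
$O{\left(M \right)} = - \frac{1}{2} + \frac{M}{2}$ ($O{\left(M \right)} = - \frac{1 - M}{2} = - \frac{1}{2} + \frac{M}{2}$)
$W{\left(F \right)} = -6 + 2 F$ ($W{\left(F \right)} = 6 + 2 \left(F + \left(- \frac{1}{2} + \frac{1}{2} \cdot 5\right) \left(-3\right)\right) = 6 + 2 \left(F + \left(- \frac{1}{2} + \frac{5}{2}\right) \left(-3\right)\right) = 6 + 2 \left(F + 2 \left(-3\right)\right) = 6 + 2 \left(F - 6\right) = 6 + 2 \left(-6 + F\right) = 6 + \left(-12 + 2 F\right) = -6 + 2 F$)
$\left(W{\left(3 \right)} \left(-47\right) + 51\right) - 19018 = \left(\left(-6 + 2 \cdot 3\right) \left(-47\right) + 51\right) - 19018 = \left(\left(-6 + 6\right) \left(-47\right) + 51\right) - 19018 = \left(0 \left(-47\right) + 51\right) - 19018 = \left(0 + 51\right) - 19018 = 51 - 19018 = -18967$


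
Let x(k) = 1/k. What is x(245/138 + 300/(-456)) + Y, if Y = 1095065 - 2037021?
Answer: -1379964229/1465 ≈ -9.4196e+5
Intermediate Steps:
Y = -941956
x(245/138 + 300/(-456)) + Y = 1/(245/138 + 300/(-456)) - 941956 = 1/(245*(1/138) + 300*(-1/456)) - 941956 = 1/(245/138 - 25/38) - 941956 = 1/(1465/1311) - 941956 = 1311/1465 - 941956 = -1379964229/1465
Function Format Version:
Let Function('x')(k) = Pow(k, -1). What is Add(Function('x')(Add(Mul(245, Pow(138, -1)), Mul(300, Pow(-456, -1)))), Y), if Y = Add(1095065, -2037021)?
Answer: Rational(-1379964229, 1465) ≈ -9.4196e+5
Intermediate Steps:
Y = -941956
Add(Function('x')(Add(Mul(245, Pow(138, -1)), Mul(300, Pow(-456, -1)))), Y) = Add(Pow(Add(Mul(245, Pow(138, -1)), Mul(300, Pow(-456, -1))), -1), -941956) = Add(Pow(Add(Mul(245, Rational(1, 138)), Mul(300, Rational(-1, 456))), -1), -941956) = Add(Pow(Add(Rational(245, 138), Rational(-25, 38)), -1), -941956) = Add(Pow(Rational(1465, 1311), -1), -941956) = Add(Rational(1311, 1465), -941956) = Rational(-1379964229, 1465)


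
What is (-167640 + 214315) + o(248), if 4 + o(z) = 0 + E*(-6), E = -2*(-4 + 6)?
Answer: 46695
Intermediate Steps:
E = -4 (E = -2*2 = -4)
o(z) = 20 (o(z) = -4 + (0 - 4*(-6)) = -4 + (0 + 24) = -4 + 24 = 20)
(-167640 + 214315) + o(248) = (-167640 + 214315) + 20 = 46675 + 20 = 46695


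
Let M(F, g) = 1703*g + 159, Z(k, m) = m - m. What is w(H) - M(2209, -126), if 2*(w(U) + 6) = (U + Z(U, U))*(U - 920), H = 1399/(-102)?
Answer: 4594745065/20808 ≈ 2.2082e+5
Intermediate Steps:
Z(k, m) = 0
H = -1399/102 (H = 1399*(-1/102) = -1399/102 ≈ -13.716)
M(F, g) = 159 + 1703*g
w(U) = -6 + U*(-920 + U)/2 (w(U) = -6 + ((U + 0)*(U - 920))/2 = -6 + (U*(-920 + U))/2 = -6 + U*(-920 + U)/2)
w(H) - M(2209, -126) = (-6 + (-1399/102)**2/2 - 460*(-1399/102)) - (159 + 1703*(-126)) = (-6 + (1/2)*(1957201/10404) + 321770/51) - (159 - 214578) = (-6 + 1957201/20808 + 321770/51) - 1*(-214419) = 133114513/20808 + 214419 = 4594745065/20808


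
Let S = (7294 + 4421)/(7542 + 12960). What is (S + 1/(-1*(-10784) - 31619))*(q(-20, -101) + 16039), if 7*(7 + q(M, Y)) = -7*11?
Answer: 434456628887/47462130 ≈ 9153.8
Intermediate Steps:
q(M, Y) = -18 (q(M, Y) = -7 + (-7*11)/7 = -7 + (⅐)*(-77) = -7 - 11 = -18)
S = 3905/6834 (S = 11715/20502 = 11715*(1/20502) = 3905/6834 ≈ 0.57141)
(S + 1/(-1*(-10784) - 31619))*(q(-20, -101) + 16039) = (3905/6834 + 1/(-1*(-10784) - 31619))*(-18 + 16039) = (3905/6834 + 1/(10784 - 31619))*16021 = (3905/6834 + 1/(-20835))*16021 = (3905/6834 - 1/20835)*16021 = (27117947/47462130)*16021 = 434456628887/47462130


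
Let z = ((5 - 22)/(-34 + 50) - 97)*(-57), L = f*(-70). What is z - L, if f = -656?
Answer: -645287/16 ≈ -40330.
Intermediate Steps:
L = 45920 (L = -656*(-70) = 45920)
z = 89433/16 (z = (-17/16 - 97)*(-57) = -1569/16*(-57) = 89433/16 ≈ 5589.6)
z - L = 89433/16 - 1*45920 = 89433/16 - 45920 = -645287/16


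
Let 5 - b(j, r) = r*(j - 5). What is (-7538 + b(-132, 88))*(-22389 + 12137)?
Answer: -46369796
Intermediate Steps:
b(j, r) = 5 - r*(-5 + j) (b(j, r) = 5 - r*(j - 5) = 5 - r*(-5 + j))
(-7538 + b(-132, 88))*(-22389 + 12137) = (-7538 + (5 + 5*88 - 1*(-132)*88))*(-22389 + 12137) = (-7538 + (5 + 440 + 11616))*(-10252) = (-7538 + 12061)*(-10252) = 4523*(-10252) = -46369796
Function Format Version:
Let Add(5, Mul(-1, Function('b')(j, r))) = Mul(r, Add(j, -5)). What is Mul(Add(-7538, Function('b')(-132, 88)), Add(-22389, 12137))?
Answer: -46369796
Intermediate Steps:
Function('b')(j, r) = Add(5, Mul(-1, r, Add(-5, j))) (Function('b')(j, r) = Add(5, Mul(-1, Mul(r, Add(j, -5)))) = Add(5, Mul(-1, Mul(r, Add(-5, j)))) = Add(5, Mul(-1, r, Add(-5, j))))
Mul(Add(-7538, Function('b')(-132, 88)), Add(-22389, 12137)) = Mul(Add(-7538, Add(5, Mul(5, 88), Mul(-1, -132, 88))), Add(-22389, 12137)) = Mul(Add(-7538, Add(5, 440, 11616)), -10252) = Mul(Add(-7538, 12061), -10252) = Mul(4523, -10252) = -46369796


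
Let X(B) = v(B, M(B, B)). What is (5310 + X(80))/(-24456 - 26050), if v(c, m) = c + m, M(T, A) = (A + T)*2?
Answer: -2855/25253 ≈ -0.11306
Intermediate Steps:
M(T, A) = 2*A + 2*T
X(B) = 5*B (X(B) = B + (2*B + 2*B) = B + 4*B = 5*B)
(5310 + X(80))/(-24456 - 26050) = (5310 + 5*80)/(-24456 - 26050) = (5310 + 400)/(-50506) = 5710*(-1/50506) = -2855/25253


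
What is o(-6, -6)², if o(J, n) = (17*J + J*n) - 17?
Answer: 6889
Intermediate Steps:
o(J, n) = -17 + 17*J + J*n
o(-6, -6)² = (-17 + 17*(-6) - 6*(-6))² = (-17 - 102 + 36)² = (-83)² = 6889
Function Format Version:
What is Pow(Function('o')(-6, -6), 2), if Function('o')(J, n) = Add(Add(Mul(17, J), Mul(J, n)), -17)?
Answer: 6889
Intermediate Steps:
Function('o')(J, n) = Add(-17, Mul(17, J), Mul(J, n))
Pow(Function('o')(-6, -6), 2) = Pow(Add(-17, Mul(17, -6), Mul(-6, -6)), 2) = Pow(Add(-17, -102, 36), 2) = Pow(-83, 2) = 6889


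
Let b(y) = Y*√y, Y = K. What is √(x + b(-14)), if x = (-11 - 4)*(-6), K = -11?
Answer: √(90 - 11*I*√14) ≈ 9.7202 - 2.1171*I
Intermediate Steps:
x = 90 (x = -15*(-6) = 90)
Y = -11
b(y) = -11*√y
√(x + b(-14)) = √(90 - 11*I*√14)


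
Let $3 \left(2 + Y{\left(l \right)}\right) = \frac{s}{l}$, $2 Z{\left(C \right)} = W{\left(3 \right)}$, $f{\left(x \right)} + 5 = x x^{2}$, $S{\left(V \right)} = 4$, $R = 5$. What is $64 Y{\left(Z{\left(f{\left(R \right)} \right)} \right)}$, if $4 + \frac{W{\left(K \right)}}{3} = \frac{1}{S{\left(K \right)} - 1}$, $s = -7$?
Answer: $- \frac{3328}{33} \approx -100.85$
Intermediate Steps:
$f{\left(x \right)} = -5 + x^{3}$ ($f{\left(x \right)} = -5 + x x^{2} = -5 + x^{3}$)
$W{\left(K \right)} = -11$ ($W{\left(K \right)} = -12 + \frac{3}{4 - 1} = -12 + \frac{3}{3} = -12 + 3 \cdot \frac{1}{3} = -12 + 1 = -11$)
$Z{\left(C \right)} = - \frac{11}{2}$ ($Z{\left(C \right)} = \frac{1}{2} \left(-11\right) = - \frac{11}{2}$)
$Y{\left(l \right)} = -2 - \frac{7}{3 l}$ ($Y{\left(l \right)} = -2 + \frac{\left(-7\right) \frac{1}{l}}{3} = -2 - \frac{7}{3 l}$)
$64 Y{\left(Z{\left(f{\left(R \right)} \right)} \right)} = 64 \left(-2 - \frac{7}{3 \left(- \frac{11}{2}\right)}\right) = 64 \left(-2 - - \frac{14}{33}\right) = 64 \left(-2 + \frac{14}{33}\right) = 64 \left(- \frac{52}{33}\right) = - \frac{3328}{33}$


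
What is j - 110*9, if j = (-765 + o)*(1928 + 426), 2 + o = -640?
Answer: -3313068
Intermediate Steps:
o = -642 (o = -2 - 640 = -642)
j = -3312078 (j = (-765 - 642)*(1928 + 426) = -1407*2354 = -3312078)
j - 110*9 = -3312078 - 110*9 = -3312078 - 990 = -3313068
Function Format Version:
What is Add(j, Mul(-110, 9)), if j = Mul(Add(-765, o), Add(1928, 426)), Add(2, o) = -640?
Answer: -3313068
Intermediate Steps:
o = -642 (o = Add(-2, -640) = -642)
j = -3312078 (j = Mul(Add(-765, -642), Add(1928, 426)) = Mul(-1407, 2354) = -3312078)
Add(j, Mul(-110, 9)) = Add(-3312078, Mul(-110, 9)) = Add(-3312078, -990) = -3313068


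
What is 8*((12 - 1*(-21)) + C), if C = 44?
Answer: 616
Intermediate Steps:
8*((12 - 1*(-21)) + C) = 8*((12 - 1*(-21)) + 44) = 8*((12 + 21) + 44) = 8*(33 + 44) = 8*77 = 616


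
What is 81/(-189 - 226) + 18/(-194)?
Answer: -11592/40255 ≈ -0.28796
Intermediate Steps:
81/(-189 - 226) + 18/(-194) = 81/(-415) + 18*(-1/194) = 81*(-1/415) - 9/97 = -81/415 - 9/97 = -11592/40255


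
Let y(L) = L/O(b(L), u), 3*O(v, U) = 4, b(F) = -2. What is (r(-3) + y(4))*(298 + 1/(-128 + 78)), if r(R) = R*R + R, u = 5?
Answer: 134091/50 ≈ 2681.8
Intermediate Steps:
O(v, U) = 4/3 (O(v, U) = (⅓)*4 = 4/3)
y(L) = 3*L/4 (y(L) = L/(4/3) = L*(¾) = 3*L/4)
r(R) = R + R² (r(R) = R² + R = R + R²)
(r(-3) + y(4))*(298 + 1/(-128 + 78)) = (-3*(1 - 3) + (¾)*4)*(298 + 1/(-128 + 78)) = (-3*(-2) + 3)*(298 + 1/(-50)) = (6 + 3)*(298 - 1/50) = 9*(14899/50) = 134091/50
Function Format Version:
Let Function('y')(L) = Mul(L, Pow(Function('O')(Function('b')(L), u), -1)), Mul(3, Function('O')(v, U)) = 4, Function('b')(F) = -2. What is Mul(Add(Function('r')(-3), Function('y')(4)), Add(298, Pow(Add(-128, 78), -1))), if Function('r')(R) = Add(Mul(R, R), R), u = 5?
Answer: Rational(134091, 50) ≈ 2681.8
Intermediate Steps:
Function('O')(v, U) = Rational(4, 3) (Function('O')(v, U) = Mul(Rational(1, 3), 4) = Rational(4, 3))
Function('y')(L) = Mul(Rational(3, 4), L) (Function('y')(L) = Mul(L, Pow(Rational(4, 3), -1)) = Mul(L, Rational(3, 4)) = Mul(Rational(3, 4), L))
Function('r')(R) = Add(R, Pow(R, 2)) (Function('r')(R) = Add(Pow(R, 2), R) = Add(R, Pow(R, 2)))
Mul(Add(Function('r')(-3), Function('y')(4)), Add(298, Pow(Add(-128, 78), -1))) = Mul(Add(Mul(-3, Add(1, -3)), Mul(Rational(3, 4), 4)), Add(298, Pow(Add(-128, 78), -1))) = Mul(Add(Mul(-3, -2), 3), Add(298, Pow(-50, -1))) = Mul(Add(6, 3), Add(298, Rational(-1, 50))) = Mul(9, Rational(14899, 50)) = Rational(134091, 50)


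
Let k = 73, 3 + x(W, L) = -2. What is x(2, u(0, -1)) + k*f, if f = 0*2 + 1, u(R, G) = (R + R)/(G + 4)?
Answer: 68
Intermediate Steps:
u(R, G) = 2*R/(4 + G) (u(R, G) = (2*R)/(4 + G) = 2*R/(4 + G))
x(W, L) = -5 (x(W, L) = -3 - 2 = -5)
f = 1 (f = 0 + 1 = 1)
x(2, u(0, -1)) + k*f = -5 + 73*1 = -5 + 73 = 68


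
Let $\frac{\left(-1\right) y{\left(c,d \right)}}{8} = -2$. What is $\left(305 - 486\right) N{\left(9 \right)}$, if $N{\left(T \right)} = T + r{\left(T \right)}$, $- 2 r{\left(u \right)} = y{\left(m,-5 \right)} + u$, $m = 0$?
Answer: $\frac{1267}{2} \approx 633.5$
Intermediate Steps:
$y{\left(c,d \right)} = 16$ ($y{\left(c,d \right)} = \left(-8\right) \left(-2\right) = 16$)
$r{\left(u \right)} = -8 - \frac{u}{2}$ ($r{\left(u \right)} = - \frac{16 + u}{2} = -8 - \frac{u}{2}$)
$N{\left(T \right)} = -8 + \frac{T}{2}$ ($N{\left(T \right)} = T - \left(8 + \frac{T}{2}\right) = -8 + \frac{T}{2}$)
$\left(305 - 486\right) N{\left(9 \right)} = \left(305 - 486\right) \left(-8 + \frac{1}{2} \cdot 9\right) = - 181 \left(-8 + \frac{9}{2}\right) = \left(-181\right) \left(- \frac{7}{2}\right) = \frac{1267}{2}$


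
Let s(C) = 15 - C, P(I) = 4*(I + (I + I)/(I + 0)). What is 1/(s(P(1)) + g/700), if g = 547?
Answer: 700/2647 ≈ 0.26445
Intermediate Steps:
P(I) = 8 + 4*I (P(I) = 4*(I + (2*I)/I) = 4*(I + 2) = 4*(2 + I) = 8 + 4*I)
1/(s(P(1)) + g/700) = 1/((15 - (8 + 4*1)) + 547/700) = 1/((15 - (8 + 4)) + 547*(1/700)) = 1/((15 - 1*12) + 547/700) = 1/((15 - 12) + 547/700) = 1/(3 + 547/700) = 1/(2647/700) = 700/2647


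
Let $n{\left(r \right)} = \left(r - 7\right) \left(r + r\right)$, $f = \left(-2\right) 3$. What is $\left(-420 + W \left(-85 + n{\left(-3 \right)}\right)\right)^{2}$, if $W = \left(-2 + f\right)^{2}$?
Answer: $4080400$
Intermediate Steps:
$f = -6$
$n{\left(r \right)} = 2 r \left(-7 + r\right)$ ($n{\left(r \right)} = \left(-7 + r\right) 2 r = 2 r \left(-7 + r\right)$)
$W = 64$ ($W = \left(-2 - 6\right)^{2} = \left(-8\right)^{2} = 64$)
$\left(-420 + W \left(-85 + n{\left(-3 \right)}\right)\right)^{2} = \left(-420 + 64 \left(-85 + 2 \left(-3\right) \left(-7 - 3\right)\right)\right)^{2} = \left(-420 + 64 \left(-85 + 2 \left(-3\right) \left(-10\right)\right)\right)^{2} = \left(-420 + 64 \left(-85 + 60\right)\right)^{2} = \left(-420 + 64 \left(-25\right)\right)^{2} = \left(-420 - 1600\right)^{2} = \left(-2020\right)^{2} = 4080400$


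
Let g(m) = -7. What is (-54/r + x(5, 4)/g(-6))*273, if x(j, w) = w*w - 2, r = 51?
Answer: -14196/17 ≈ -835.06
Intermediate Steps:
x(j, w) = -2 + w**2 (x(j, w) = w**2 - 2 = -2 + w**2)
(-54/r + x(5, 4)/g(-6))*273 = (-54/51 + (-2 + 4**2)/(-7))*273 = (-54*1/51 + (-2 + 16)*(-1/7))*273 = (-18/17 + 14*(-1/7))*273 = (-18/17 - 2)*273 = -52/17*273 = -14196/17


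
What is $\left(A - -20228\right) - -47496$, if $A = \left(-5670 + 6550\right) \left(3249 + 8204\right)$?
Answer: $10146364$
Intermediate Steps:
$A = 10078640$ ($A = 880 \cdot 11453 = 10078640$)
$\left(A - -20228\right) - -47496 = \left(10078640 - -20228\right) - -47496 = \left(10078640 + 20228\right) + 47496 = 10098868 + 47496 = 10146364$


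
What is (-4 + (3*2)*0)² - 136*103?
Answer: -13992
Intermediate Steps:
(-4 + (3*2)*0)² - 136*103 = (-4 + 6*0)² - 14008 = (-4 + 0)² - 14008 = (-4)² - 14008 = 16 - 14008 = -13992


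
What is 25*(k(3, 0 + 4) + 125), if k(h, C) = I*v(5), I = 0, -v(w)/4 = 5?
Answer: 3125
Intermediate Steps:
v(w) = -20 (v(w) = -4*5 = -20)
k(h, C) = 0 (k(h, C) = 0*(-20) = 0)
25*(k(3, 0 + 4) + 125) = 25*(0 + 125) = 25*125 = 3125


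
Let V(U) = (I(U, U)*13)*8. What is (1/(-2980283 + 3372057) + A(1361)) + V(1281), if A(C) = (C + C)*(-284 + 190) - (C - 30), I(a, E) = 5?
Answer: -100560158545/391774 ≈ -2.5668e+5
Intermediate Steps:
A(C) = 30 - 189*C (A(C) = (2*C)*(-94) - (-30 + C) = -188*C + (30 - C) = 30 - 189*C)
V(U) = 520 (V(U) = (5*13)*8 = 65*8 = 520)
(1/(-2980283 + 3372057) + A(1361)) + V(1281) = (1/(-2980283 + 3372057) + (30 - 189*1361)) + 520 = (1/391774 + (30 - 257229)) + 520 = (1/391774 - 257199) + 520 = -100763881025/391774 + 520 = -100560158545/391774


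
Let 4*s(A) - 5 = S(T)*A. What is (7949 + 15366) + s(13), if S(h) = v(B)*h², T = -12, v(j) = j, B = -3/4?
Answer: 91861/4 ≈ 22965.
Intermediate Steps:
B = -¾ (B = -3*¼ = -¾ ≈ -0.75000)
S(h) = -3*h²/4
s(A) = 5/4 - 27*A (s(A) = 5/4 + ((-¾*(-12)²)*A)/4 = 5/4 + ((-¾*144)*A)/4 = 5/4 + (-108*A)/4 = 5/4 - 27*A)
(7949 + 15366) + s(13) = (7949 + 15366) + (5/4 - 27*13) = 23315 + (5/4 - 351) = 23315 - 1399/4 = 91861/4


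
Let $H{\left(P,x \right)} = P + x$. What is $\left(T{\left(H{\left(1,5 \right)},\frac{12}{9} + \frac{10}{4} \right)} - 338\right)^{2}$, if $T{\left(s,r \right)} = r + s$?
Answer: $\frac{3876961}{36} \approx 1.0769 \cdot 10^{5}$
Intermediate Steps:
$\left(T{\left(H{\left(1,5 \right)},\frac{12}{9} + \frac{10}{4} \right)} - 338\right)^{2} = \left(\left(\left(\frac{12}{9} + \frac{10}{4}\right) + \left(1 + 5\right)\right) - 338\right)^{2} = \left(\left(\left(12 \cdot \frac{1}{9} + 10 \cdot \frac{1}{4}\right) + 6\right) - 338\right)^{2} = \left(\left(\left(\frac{4}{3} + \frac{5}{2}\right) + 6\right) - 338\right)^{2} = \left(\left(\frac{23}{6} + 6\right) - 338\right)^{2} = \left(\frac{59}{6} - 338\right)^{2} = \left(- \frac{1969}{6}\right)^{2} = \frac{3876961}{36}$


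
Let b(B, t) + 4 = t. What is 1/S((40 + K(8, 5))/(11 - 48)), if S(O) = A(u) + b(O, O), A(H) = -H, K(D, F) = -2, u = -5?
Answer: -37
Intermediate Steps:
b(B, t) = -4 + t
S(O) = 1 + O (S(O) = -1*(-5) + (-4 + O) = 5 + (-4 + O) = 1 + O)
1/S((40 + K(8, 5))/(11 - 48)) = 1/(1 + (40 - 2)/(11 - 48)) = 1/(1 + 38/(-37)) = 1/(1 + 38*(-1/37)) = 1/(1 - 38/37) = 1/(-1/37) = -37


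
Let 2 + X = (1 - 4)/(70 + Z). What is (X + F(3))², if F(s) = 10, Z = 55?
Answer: 994009/15625 ≈ 63.617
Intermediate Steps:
X = -253/125 (X = -2 + (1 - 4)/(70 + 55) = -2 - 3/125 = -253/125 ≈ -2.0240)
(X + F(3))² = (-253/125 + 10)² = (997/125)² = 994009/15625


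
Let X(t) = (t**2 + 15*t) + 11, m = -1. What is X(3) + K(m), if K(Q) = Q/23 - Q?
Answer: 1517/23 ≈ 65.957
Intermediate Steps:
K(Q) = -22*Q/23 (K(Q) = Q*(1/23) - Q = Q/23 - Q = -22*Q/23)
X(t) = 11 + t**2 + 15*t
X(3) + K(m) = (11 + 3**2 + 15*3) - 22/23*(-1) = (11 + 9 + 45) + 22/23 = 65 + 22/23 = 1517/23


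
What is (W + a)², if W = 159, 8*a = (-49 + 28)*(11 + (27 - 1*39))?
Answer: 1671849/64 ≈ 26123.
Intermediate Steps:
a = 21/8 (a = ((-49 + 28)*(11 + (27 - 1*39)))/8 = (-21*(11 + (27 - 39)))/8 = (-21*(11 - 12))/8 = (-21*(-1))/8 = (⅛)*21 = 21/8 ≈ 2.6250)
(W + a)² = (159 + 21/8)² = (1293/8)² = 1671849/64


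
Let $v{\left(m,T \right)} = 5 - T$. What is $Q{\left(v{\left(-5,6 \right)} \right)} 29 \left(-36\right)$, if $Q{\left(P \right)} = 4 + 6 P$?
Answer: $2088$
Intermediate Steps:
$Q{\left(v{\left(-5,6 \right)} \right)} 29 \left(-36\right) = \left(4 + 6 \left(5 - 6\right)\right) 29 \left(-36\right) = \left(4 + 6 \left(-1\right)\right) 29 \left(-36\right) = \left(4 - 6\right) 29 \left(-36\right) = \left(-2\right) 29 \left(-36\right) = \left(-58\right) \left(-36\right) = 2088$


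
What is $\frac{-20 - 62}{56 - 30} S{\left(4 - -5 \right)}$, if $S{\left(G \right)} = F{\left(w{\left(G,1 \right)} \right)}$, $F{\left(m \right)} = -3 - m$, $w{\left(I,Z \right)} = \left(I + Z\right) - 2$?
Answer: $\frac{451}{13} \approx 34.692$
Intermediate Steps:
$w{\left(I,Z \right)} = -2 + I + Z$
$S{\left(G \right)} = -2 - G$ ($S{\left(G \right)} = -3 - \left(-2 + G + 1\right) = -3 - \left(-1 + G\right) = -2 - G$)
$\frac{-20 - 62}{56 - 30} S{\left(4 - -5 \right)} = \frac{-20 - 62}{56 - 30} \left(-2 - \left(4 - -5\right)\right) = - \frac{82}{26} \left(-2 - \left(4 + 5\right)\right) = \left(-82\right) \frac{1}{26} \left(-2 - 9\right) = - \frac{41 \left(-2 - 9\right)}{13} = \left(- \frac{41}{13}\right) \left(-11\right) = \frac{451}{13}$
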